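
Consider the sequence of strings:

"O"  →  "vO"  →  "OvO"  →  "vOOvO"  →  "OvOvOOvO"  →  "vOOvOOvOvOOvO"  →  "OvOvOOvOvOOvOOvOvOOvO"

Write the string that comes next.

This is a Fibonacci-style word recurrence s(k) = s(k−2)·s(k−1): e.g. O·vO = OvO.
So term 8 is vOOvOOvOvOOvO·OvOvOOvOvOOvOOvOvOOvO.

vOOvOOvOvOOvOOvOvOOvOvOOvOOvOvOOvO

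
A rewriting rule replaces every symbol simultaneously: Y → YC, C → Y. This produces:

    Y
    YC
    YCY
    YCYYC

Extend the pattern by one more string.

YCYYCYCY

Expanding YCYYC: Y→YC, C→Y, Y→YC, Y→YC, C→Y. Concatenated: YC Y YC YC Y.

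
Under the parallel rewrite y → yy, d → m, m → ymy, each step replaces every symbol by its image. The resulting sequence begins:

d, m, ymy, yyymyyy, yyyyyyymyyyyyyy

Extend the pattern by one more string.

Rewriting the 15 symbols of yyyyyyymyyyyyyy one by one yields yy yy yy yy yy yy yy ymy yy yy yy yy yy yy yy; concatenated:

yyyyyyyyyyyyyyymyyyyyyyyyyyyyyy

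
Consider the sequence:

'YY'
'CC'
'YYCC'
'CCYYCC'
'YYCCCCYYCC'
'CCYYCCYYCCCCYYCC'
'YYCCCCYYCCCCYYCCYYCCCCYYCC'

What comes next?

CCYYCCYYCCCCYYCCYYCCCCYYCCCCYYCCYYCCCCYYCC

Each term (from the third on) is the two preceding terms concatenated in order: term 3 = YY·CC = YYCC.
Continuing: CCYYCCYYCCCCYYCC · YYCCCCYYCCCCYYCCYYCCCCYYCC gives term 8.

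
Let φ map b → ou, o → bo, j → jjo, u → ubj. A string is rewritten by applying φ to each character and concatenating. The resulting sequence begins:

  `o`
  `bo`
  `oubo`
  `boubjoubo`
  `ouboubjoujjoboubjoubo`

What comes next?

boubjouboubjoujjoboubjjjojjoboouboubjoujjoboubjoubo

Applying the rule to each of the 21 symbols of ouboubjoujjoboubjoubo gives the pieces bo ubj ou bo ubj ou jjo bo ubj jjo jjo bo ou bo ubj ou jjo bo ubj ou bo, which concatenate to the answer.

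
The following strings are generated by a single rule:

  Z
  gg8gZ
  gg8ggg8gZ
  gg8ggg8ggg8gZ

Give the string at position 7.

gg8ggg8ggg8ggg8ggg8ggg8gZ

The strings grow by a fixed prefix gg8g each time.
From gg8ggg8ggg8gZ, 3 further steps: gg8ggg8ggg8gZ → gg8ggg8ggg8ggg8gZ → gg8ggg8ggg8ggg8ggg8gZ → (answer).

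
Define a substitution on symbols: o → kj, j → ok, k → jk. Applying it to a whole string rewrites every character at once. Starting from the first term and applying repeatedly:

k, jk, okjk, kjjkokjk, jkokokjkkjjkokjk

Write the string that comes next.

Rewriting the 16 symbols of jkokokjkkjjkokjk one by one yields ok jk kj jk kj jk ok jk jk ok ok jk kj jk ok jk; concatenated:

okjkkjjkkjjkokjkjkokokjkkjjkokjk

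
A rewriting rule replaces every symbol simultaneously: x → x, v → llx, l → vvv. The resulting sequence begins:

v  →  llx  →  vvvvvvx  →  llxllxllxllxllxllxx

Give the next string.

Applying the rule to each of the 19 symbols of llxllxllxllxllxllxx gives the pieces vvv vvv x vvv vvv x vvv vvv x vvv vvv x vvv vvv x vvv vvv x x, which concatenate to the answer.

vvvvvvxvvvvvvxvvvvvvxvvvvvvxvvvvvvxvvvvvvxx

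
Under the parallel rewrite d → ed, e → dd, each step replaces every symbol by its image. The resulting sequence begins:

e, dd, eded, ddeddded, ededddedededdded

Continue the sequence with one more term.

Rewriting the 16 symbols of ededddedededdded one by one yields dd ed dd ed ed ed dd ed dd ed dd ed ed ed dd ed; concatenated:

ddedddedededddedddedddedededdded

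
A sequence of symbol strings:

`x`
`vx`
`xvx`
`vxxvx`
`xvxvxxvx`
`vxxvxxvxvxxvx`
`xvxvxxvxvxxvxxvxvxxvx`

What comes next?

From term 3 onward, concatenate the second-to-last term with the last: x·vx = xvx, vx·xvx = vxxvx, …
Continuing: vxxvxxvxvxxvx · xvxvxxvxvxxvxxvxvxxvx gives term 8.

vxxvxxvxvxxvxxvxvxxvxvxxvxxvxvxxvx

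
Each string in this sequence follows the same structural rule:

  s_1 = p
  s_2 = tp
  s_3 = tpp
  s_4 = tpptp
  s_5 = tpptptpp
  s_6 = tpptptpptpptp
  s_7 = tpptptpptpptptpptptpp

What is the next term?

From term 3 onward, concatenate the last term with the second-to-last: tp·p = tpp, tpp·tp = tpptp, …
The next term joins tpptptpptpptptpptptpp and tpptptpptpptp.

tpptptpptpptptpptptpptpptptpptpptp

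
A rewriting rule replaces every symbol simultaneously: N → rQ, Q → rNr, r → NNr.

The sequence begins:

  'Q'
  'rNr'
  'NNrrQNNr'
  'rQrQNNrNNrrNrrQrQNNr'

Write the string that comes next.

Applying the rule to each of the 20 symbols of rQrQNNrNNrrNrrQrQNNr gives the pieces NNr rNr NNr rNr rQ rQ NNr rQ rQ NNr NNr rQ NNr NNr rNr NNr rNr rQ rQ NNr, which concatenate to the answer.

NNrrNrNNrrNrrQrQNNrrQrQNNrNNrrQNNrNNrrNrNNrrNrrQrQNNr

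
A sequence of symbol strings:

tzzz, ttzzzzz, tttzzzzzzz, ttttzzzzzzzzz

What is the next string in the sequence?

The n-th term is n t's then 2n+1 z's (n = 1, 2, …).
At n = 5 the blocks have lengths 5, 11.

tttttzzzzzzzzzzz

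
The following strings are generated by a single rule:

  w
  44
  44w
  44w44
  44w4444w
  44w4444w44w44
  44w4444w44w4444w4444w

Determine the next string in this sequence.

This is a Fibonacci-style word recurrence s(k) = s(k−1)·s(k−2): e.g. 44·w = 44w.
Continuing: 44w4444w44w4444w4444w · 44w4444w44w44 gives term 8.

44w4444w44w4444w4444w44w4444w44w44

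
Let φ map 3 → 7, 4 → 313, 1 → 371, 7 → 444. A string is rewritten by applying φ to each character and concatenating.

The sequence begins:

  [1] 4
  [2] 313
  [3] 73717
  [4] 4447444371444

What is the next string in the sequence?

Rewriting the 13 symbols of 4447444371444 one by one yields 313 313 313 444 313 313 313 7 444 371 313 313 313; concatenated:

3133133134443133133137444371313313313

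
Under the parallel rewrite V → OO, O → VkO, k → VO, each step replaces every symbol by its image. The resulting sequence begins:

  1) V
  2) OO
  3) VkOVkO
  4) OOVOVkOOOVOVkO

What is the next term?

VkOVkOOOVkOOOVOVkOVkOVkOOOVkOOOVOVkO

φ(OOVOVkOOOVOVkO) expands symbol-by-symbol to VkO VkO OO VkO OO VO VkO VkO VkO OO VkO OO VO VkO; joining the 14 pieces gives the next term.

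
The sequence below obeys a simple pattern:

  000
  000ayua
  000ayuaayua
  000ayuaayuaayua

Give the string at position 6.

Every step adds ayua to the end: s(k+1) = s(k)·ayua.
From 000ayuaayuaayua, 2 further steps: 000ayuaayuaayua → 000ayuaayuaayuaayua → (answer).

000ayuaayuaayuaayuaayua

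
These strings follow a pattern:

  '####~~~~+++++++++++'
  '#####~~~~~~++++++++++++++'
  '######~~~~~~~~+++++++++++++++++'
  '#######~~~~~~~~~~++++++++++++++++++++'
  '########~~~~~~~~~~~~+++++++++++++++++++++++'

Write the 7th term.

Each string has the form #^{n+1} ~^{2n-2} +^{3n+2}, where the shown terms are n = 3, 4, 5, 6, 7.
Setting n = 9 gives 10, 16, 29 characters in each block.

##########~~~~~~~~~~~~~~~~+++++++++++++++++++++++++++++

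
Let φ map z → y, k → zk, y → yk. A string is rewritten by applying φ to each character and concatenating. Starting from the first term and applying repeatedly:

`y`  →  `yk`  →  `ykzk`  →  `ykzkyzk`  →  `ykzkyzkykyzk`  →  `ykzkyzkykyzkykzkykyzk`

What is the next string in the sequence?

ykzkyzkykyzkykzkykyzkykzkyzkykzkykyzk

Replace each of the 21 characters of ykzkyzkykyzkykzkykyzk in place — yk zk y zk yk y zk yk zk yk y zk yk zk y zk yk zk yk y zk — and concatenate.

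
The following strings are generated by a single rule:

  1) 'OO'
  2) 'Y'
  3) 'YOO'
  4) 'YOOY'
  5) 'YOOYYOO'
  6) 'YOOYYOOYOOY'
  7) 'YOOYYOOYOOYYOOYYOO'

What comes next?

From term 3 onward, concatenate the last term with the second-to-last: Y·OO = YOO, YOO·Y = YOOY, …
So term 8 is YOOYYOOYOOYYOOYYOO·YOOYYOOYOOY.

YOOYYOOYOOYYOOYYOOYOOYYOOYOOY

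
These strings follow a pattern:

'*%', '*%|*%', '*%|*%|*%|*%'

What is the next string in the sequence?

Each string is two copies of the previous one joined by '|'.
One more doubling of *%|*%|*%|*% gives the answer.

*%|*%|*%|*%|*%|*%|*%|*%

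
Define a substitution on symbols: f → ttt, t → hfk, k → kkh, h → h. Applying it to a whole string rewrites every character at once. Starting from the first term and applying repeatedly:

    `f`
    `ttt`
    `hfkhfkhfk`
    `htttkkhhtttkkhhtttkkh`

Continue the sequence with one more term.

hhfkhfkhfkkkhkkhhhhfkhfkhfkkkhkkhhhhfkhfkhfkkkhkkhh

Applying the rule to each of the 21 symbols of htttkkhhtttkkhhtttkkh gives the pieces h hfk hfk hfk kkh kkh h h hfk hfk hfk kkh kkh h h hfk hfk hfk kkh kkh h, which concatenate to the answer.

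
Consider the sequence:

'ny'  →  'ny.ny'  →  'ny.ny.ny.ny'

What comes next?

s(k+1) = s(k)·.·s(k) — each term doubles the last with '.' between the halves.
One more doubling of ny.ny.ny.ny gives the answer.

ny.ny.ny.ny.ny.ny.ny.ny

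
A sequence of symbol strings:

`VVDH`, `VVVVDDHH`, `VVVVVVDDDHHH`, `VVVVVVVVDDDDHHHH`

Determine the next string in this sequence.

Each string has the form V^{2n} D^{n} H^{n} (n = 1, 2, …).
Setting n = 5 gives 10, 5, 5 characters in each block.

VVVVVVVVVVDDDDDHHHHH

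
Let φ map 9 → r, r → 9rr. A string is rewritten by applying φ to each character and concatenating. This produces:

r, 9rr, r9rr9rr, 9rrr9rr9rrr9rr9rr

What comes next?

φ(9rrr9rr9rrr9rr9rr) expands symbol-by-symbol to r 9rr 9rr 9rr r 9rr 9rr r 9rr 9rr 9rr r 9rr 9rr r 9rr 9rr; joining the 17 pieces gives the next term.

r9rr9rr9rrr9rr9rrr9rr9rr9rrr9rr9rrr9rr9rr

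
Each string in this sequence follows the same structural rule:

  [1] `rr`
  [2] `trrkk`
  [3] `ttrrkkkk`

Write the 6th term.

tttttrrkkkkkkkkkk

Each term wraps the previous one in t on the left and kk on the right.
From ttrrkkkk, 3 further steps: ttrrkkkk → tttrrkkkkkk → ttttrrkkkkkkkk → (answer).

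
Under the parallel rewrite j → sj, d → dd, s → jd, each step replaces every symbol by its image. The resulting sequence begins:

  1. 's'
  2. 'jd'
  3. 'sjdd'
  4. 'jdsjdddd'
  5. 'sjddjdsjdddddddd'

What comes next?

jdsjddddsjddjdsjdddddddddddddddd

φ(sjddjdsjdddddddd) expands symbol-by-symbol to jd sj dd dd sj dd jd sj dd dd dd dd dd dd dd dd; joining the 16 pieces gives the next term.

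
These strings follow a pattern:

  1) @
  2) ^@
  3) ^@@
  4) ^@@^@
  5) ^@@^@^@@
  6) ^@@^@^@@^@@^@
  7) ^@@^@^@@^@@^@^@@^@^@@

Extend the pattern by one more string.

This is a Fibonacci-style word recurrence s(k) = s(k−1)·s(k−2): e.g. ^@·@ = ^@@.
So term 8 is ^@@^@^@@^@@^@^@@^@^@@·^@@^@^@@^@@^@.

^@@^@^@@^@@^@^@@^@^@@^@@^@^@@^@@^@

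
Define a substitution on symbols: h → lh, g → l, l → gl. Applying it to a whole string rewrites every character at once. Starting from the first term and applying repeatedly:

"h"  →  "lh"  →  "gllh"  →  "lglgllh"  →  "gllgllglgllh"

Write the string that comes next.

Expanding gllgllglgllh: g→l, l→gl, l→gl, g→l, l→gl, l→gl, g→l, l→gl, g→l, l→gl, l→gl, h→lh. Concatenated: l gl gl l gl gl l gl l gl gl lh.

lglgllglgllgllglgllh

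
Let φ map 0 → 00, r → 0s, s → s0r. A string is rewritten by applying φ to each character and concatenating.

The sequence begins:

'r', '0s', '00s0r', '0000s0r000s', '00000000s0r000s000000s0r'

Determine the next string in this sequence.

Rewriting the 24 symbols of 00000000s0r000s000000s0r one by one yields 00 00 00 00 00 00 00 00 s0r 00 0s 00 00 00 s0r 00 00 00 00 00 00 s0r 00 0s; concatenated:

0000000000000000s0r000s000000s0r000000000000s0r000s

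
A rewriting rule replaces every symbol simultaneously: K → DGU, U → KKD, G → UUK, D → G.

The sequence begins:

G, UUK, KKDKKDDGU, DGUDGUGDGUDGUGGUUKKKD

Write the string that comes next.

Applying the rule to each of the 21 symbols of DGUDGUGDGUDGUGGUUKKKD gives the pieces G UUK KKD G UUK KKD UUK G UUK KKD G UUK KKD UUK UUK KKD KKD DGU DGU DGU G, which concatenate to the answer.

GUUKKKDGUUKKKDUUKGUUKKKDGUUKKKDUUKUUKKKDKKDDGUDGUDGUG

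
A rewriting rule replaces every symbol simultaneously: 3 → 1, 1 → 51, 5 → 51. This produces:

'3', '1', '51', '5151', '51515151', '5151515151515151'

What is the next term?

φ(5151515151515151) expands symbol-by-symbol to 51 51 51 51 51 51 51 51 51 51 51 51 51 51 51 51; joining the 16 pieces gives the next term.

51515151515151515151515151515151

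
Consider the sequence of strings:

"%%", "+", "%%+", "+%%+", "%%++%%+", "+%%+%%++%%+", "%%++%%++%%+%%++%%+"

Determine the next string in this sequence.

Each term (from the third on) is the two preceding terms concatenated in order: term 3 = %%·+ = %%+.
The next term joins +%%+%%++%%+ and %%++%%++%%+%%++%%+.

+%%+%%++%%+%%++%%++%%+%%++%%+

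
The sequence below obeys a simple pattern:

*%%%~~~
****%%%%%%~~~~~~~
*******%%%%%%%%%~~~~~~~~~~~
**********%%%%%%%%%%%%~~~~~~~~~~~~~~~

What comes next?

*************%%%%%%%%%%%%%%%~~~~~~~~~~~~~~~~~~~

Reading off run lengths: * runs 1, 4, 7, 10; % runs 3, 6, 9, 12; ~ runs 3, 7, 11, 15 — each is linear in n (n = 1, 2, …).
For the next term, n = 5, so the run lengths are 13, 15, 19.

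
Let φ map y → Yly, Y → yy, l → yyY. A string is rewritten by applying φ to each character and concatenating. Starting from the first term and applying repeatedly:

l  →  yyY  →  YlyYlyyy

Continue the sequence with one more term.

Expanding YlyYlyyy: Y→yy, l→yyY, y→Yly, Y→yy, l→yyY, y→Yly, y→Yly, y→Yly. Concatenated: yy yyY Yly yy yyY Yly Yly Yly.

yyyyYYlyyyyyYYlyYlyYly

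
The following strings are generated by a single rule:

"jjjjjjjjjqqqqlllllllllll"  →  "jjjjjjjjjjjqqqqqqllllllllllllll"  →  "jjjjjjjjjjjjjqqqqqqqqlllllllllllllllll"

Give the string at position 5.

jjjjjjjjjjjjjjjjjqqqqqqqqqqqqlllllllllllllllllllllll

The n-th term is 2n+3 j's then 2n-2 q's then 3n+2 l's, where the shown terms are n = 3, 4, 5.
For term 5, n = 7, so the run lengths are 17, 12, 23.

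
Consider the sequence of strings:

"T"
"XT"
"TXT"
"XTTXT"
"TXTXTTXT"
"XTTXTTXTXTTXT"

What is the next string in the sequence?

Each term (from the third on) is the two preceding terms concatenated in order: term 3 = T·XT = TXT.
The next term joins TXTXTTXT and XTTXTTXTXTTXT.

TXTXTTXTXTTXTTXTXTTXT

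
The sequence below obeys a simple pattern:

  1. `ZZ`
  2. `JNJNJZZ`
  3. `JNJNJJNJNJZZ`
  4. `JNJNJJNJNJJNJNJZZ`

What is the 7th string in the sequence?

JNJNJJNJNJJNJNJJNJNJJNJNJJNJNJZZ

The strings grow by a fixed prefix JNJNJ each time.
From JNJNJJNJNJJNJNJZZ, 3 further steps: JNJNJJNJNJJNJNJZZ → JNJNJJNJNJJNJNJJNJNJZZ → JNJNJJNJNJJNJNJJNJNJJNJNJZZ → (answer).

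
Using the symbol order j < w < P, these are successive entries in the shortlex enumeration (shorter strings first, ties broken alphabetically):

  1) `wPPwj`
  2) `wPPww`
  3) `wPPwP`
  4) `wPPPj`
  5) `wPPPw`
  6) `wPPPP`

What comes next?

The successor of wPPPP increments the rightmost position that isn't already P and resets every position after it to j.

Pjjjj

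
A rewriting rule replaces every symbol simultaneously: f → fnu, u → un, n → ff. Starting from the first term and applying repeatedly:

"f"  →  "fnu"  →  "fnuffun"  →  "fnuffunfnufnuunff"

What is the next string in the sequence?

fnuffunfnufnuunfffnuffunfnuffununfffnufnu

Replace each of the 17 characters of fnuffunfnufnuunff in place — fnu ff un fnu fnu un ff fnu ff un fnu ff un un ff fnu fnu — and concatenate.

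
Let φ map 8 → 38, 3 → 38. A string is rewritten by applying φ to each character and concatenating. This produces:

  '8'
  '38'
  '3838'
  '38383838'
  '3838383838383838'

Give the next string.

38383838383838383838383838383838

φ(3838383838383838) expands symbol-by-symbol to 38 38 38 38 38 38 38 38 38 38 38 38 38 38 38 38; joining the 16 pieces gives the next term.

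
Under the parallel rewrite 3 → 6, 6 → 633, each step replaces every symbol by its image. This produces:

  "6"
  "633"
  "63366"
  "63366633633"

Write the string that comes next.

Rewriting each symbol of 63366633633: 6→633, 3→6, 3→6, 6→633, 6→633, 6→633, 3→6, 3→6, 6→633, 3→6, 3→6, which concatenates to 633 6 6 633 633 633 6 6 633 6 6.

633666336336336663366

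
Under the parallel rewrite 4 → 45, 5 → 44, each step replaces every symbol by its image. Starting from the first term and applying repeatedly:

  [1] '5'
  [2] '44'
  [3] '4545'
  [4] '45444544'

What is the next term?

Rewriting each symbol of 45444544: 4→45, 5→44, 4→45, 4→45, 4→45, 5→44, 4→45, 4→45, which concatenates to 45 44 45 45 45 44 45 45.

4544454545444545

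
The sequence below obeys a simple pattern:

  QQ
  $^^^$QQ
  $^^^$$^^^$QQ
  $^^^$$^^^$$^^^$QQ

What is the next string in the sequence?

Each term is the previous one with $^^^$ prepended.
Applying this once more to $^^^$$^^^$$^^^$QQ:

$^^^$$^^^$$^^^$$^^^$QQ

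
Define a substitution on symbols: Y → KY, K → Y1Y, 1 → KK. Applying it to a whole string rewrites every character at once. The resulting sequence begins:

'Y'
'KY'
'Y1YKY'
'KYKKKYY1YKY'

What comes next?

Y1YKYY1YY1YY1YKYKYKKKYY1YKY

Expanding KYKKKYY1YKY: K→Y1Y, Y→KY, K→Y1Y, K→Y1Y, K→Y1Y, Y→KY, Y→KY, 1→KK, Y→KY, K→Y1Y, Y→KY. Concatenated: Y1Y KY Y1Y Y1Y Y1Y KY KY KK KY Y1Y KY.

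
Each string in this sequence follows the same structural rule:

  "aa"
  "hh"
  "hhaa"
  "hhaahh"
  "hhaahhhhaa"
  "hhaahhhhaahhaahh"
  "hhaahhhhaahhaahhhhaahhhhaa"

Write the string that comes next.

Each term (from the third on) is the previous term followed by the one before it: term 3 = hh·aa = hhaa.
Continuing: hhaahhhhaahhaahhhhaahhhhaa · hhaahhhhaahhaahh gives term 8.

hhaahhhhaahhaahhhhaahhhhaahhaahhhhaahhaahh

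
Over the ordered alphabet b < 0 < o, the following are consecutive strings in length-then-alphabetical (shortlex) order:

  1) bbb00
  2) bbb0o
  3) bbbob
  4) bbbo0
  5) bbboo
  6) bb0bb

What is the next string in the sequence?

bb0b0

Treat bb0bb as a base-3 numeral over the given alphabet and add one, carrying through any trailing o's.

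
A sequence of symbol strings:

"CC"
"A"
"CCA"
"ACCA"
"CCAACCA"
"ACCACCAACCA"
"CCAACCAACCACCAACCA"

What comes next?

ACCACCAACCACCAACCAACCACCAACCA

From term 3 onward, concatenate the second-to-last term with the last: CC·A = CCA, A·CCA = ACCA, …
Continuing: ACCACCAACCA · CCAACCAACCACCAACCA gives term 8.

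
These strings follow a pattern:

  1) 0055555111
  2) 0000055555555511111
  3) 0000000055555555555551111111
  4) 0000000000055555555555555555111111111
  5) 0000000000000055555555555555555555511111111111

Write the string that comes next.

0000000000000000055555555555555555555555551111111111111

Term n consists of 3n-1 0's, followed by 4n+1 5's, followed by 2n+1 1's (n = 1, 2, …).
At n = 6 the blocks have lengths 17, 25, 13.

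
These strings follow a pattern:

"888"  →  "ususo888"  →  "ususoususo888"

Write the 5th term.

Each term is the previous one with ususo prepended.
From ususoususo888, 2 further steps: ususoususo888 → ususoususoususo888 → (answer).

ususoususoususoususo888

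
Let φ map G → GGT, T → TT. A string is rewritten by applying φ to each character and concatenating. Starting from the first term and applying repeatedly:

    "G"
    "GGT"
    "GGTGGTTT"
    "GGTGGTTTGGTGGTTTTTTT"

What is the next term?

Replace each of the 20 characters of GGTGGTTTGGTGGTTTTTTT in place — GGT GGT TT GGT GGT TT TT TT GGT GGT TT GGT GGT TT TT TT TT TT TT TT — and concatenate.

GGTGGTTTGGTGGTTTTTTTGGTGGTTTGGTGGTTTTTTTTTTTTTTT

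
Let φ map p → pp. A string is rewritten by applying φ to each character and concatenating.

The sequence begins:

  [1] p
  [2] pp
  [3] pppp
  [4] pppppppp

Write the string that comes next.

pppppppppppppppp

Rewriting each symbol of pppppppp: p→pp, p→pp, p→pp, p→pp, p→pp, p→pp, p→pp, p→pp, which concatenates to pp pp pp pp pp pp pp pp.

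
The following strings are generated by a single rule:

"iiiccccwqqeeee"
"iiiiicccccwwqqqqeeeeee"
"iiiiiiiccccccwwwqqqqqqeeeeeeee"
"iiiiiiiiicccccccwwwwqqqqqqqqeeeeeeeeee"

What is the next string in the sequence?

iiiiiiiiiiiccccccccwwwwwqqqqqqqqqqeeeeeeeeeeee

Term n consists of 2n+1 i's, followed by n+3 c's, followed by n w's, followed by 2n q's, followed by 2n+2 e's (n = 1, 2, …).
Setting n = 5 gives 11, 8, 5, 10, 12 characters in each block.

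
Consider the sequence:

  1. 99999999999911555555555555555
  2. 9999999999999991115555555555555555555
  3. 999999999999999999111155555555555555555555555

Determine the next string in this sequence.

99999999999999999999911111555555555555555555555555555

The n-th term is 3n+3 9's then n-1 1's then 4n+3 5's, where the shown terms are n = 3, 4, 5.
At n = 6 the blocks have lengths 21, 5, 27.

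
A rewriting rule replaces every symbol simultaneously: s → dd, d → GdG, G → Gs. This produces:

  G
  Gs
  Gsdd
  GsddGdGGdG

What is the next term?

GsddGdGGdGGsGdGGsGsGdGGs

Apply φ to GsddGdGGdG symbol by symbol: G→Gs, s→dd, d→GdG, d→GdG, G→Gs, d→GdG, G→Gs, G→Gs, d→GdG, G→Gs; joined: Gs dd GdG GdG Gs GdG Gs Gs GdG Gs.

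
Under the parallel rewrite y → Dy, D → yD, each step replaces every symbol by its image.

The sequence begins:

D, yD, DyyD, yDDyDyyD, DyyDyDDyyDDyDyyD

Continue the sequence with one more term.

yDDyDyyDDyyDyDDyDyyDyDDyyDDyDyyD

Applying the rule to each of the 16 symbols of DyyDyDDyyDDyDyyD gives the pieces yD Dy Dy yD Dy yD yD Dy Dy yD yD Dy yD Dy Dy yD, which concatenate to the answer.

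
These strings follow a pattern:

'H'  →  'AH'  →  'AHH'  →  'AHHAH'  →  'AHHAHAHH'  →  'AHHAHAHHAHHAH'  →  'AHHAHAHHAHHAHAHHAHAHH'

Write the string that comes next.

Each term (from the third on) is the previous term followed by the one before it: term 3 = AH·H = AHH.
The next term joins AHHAHAHHAHHAHAHHAHAHH and AHHAHAHHAHHAH.

AHHAHAHHAHHAHAHHAHAHHAHHAHAHHAHHAH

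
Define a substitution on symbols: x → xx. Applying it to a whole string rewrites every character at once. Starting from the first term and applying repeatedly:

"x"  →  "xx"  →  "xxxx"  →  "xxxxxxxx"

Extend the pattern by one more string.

xxxxxxxxxxxxxxxx

Rewriting each symbol of xxxxxxxx: x→xx, x→xx, x→xx, x→xx, x→xx, x→xx, x→xx, x→xx, which concatenates to xx xx xx xx xx xx xx xx.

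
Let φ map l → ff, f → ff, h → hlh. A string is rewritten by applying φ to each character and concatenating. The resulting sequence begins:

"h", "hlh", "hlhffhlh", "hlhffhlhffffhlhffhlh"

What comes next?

Rewriting the 20 symbols of hlhffhlhffffhlhffhlh one by one yields hlh ff hlh ff ff hlh ff hlh ff ff ff ff hlh ff hlh ff ff hlh ff hlh; concatenated:

hlhffhlhffffhlhffhlhffffffffhlhffhlhffffhlhffhlh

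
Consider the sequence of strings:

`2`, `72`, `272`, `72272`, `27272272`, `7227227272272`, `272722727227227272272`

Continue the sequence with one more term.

7227227272272272722727227227272272

Each term (from the third on) is the two preceding terms concatenated in order: term 3 = 2·72 = 272.
The next term joins 7227227272272 and 272722727227227272272.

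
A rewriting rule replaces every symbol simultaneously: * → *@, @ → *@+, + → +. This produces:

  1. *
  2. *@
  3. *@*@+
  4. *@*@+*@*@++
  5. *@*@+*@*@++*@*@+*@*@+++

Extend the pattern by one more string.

*@*@+*@*@++*@*@+*@*@+++*@*@+*@*@++*@*@+*@*@++++

Replace each of the 23 characters of *@*@+*@*@++*@*@+*@*@+++ in place — *@ *@+ *@ *@+ + *@ *@+ *@ *@+ + + *@ *@+ *@ *@+ + *@ *@+ *@ *@+ + + + — and concatenate.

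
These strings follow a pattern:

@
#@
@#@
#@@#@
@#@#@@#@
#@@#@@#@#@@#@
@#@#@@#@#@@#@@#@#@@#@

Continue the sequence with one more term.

Each term (from the third on) is the two preceding terms concatenated in order: term 3 = @·#@ = @#@.
So term 8 is #@@#@@#@#@@#@·@#@#@@#@#@@#@@#@#@@#@.

#@@#@@#@#@@#@@#@#@@#@#@@#@@#@#@@#@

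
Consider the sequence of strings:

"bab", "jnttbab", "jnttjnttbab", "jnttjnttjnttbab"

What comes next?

jnttjnttjnttjnttbab

The strings grow by a fixed prefix jntt each time.
One more step from jnttjnttjnttbab gives the answer.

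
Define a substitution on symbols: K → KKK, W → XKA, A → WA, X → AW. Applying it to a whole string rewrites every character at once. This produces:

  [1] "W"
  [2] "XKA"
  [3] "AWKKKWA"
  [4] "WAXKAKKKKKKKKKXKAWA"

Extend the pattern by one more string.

XKAWAAWKKKWAKKKKKKKKKKKKKKKKKKKKKKKKKKKAWKKKWAXKAWA

Replace each of the 19 characters of WAXKAKKKKKKKKKXKAWA in place — XKA WA AW KKK WA KKK KKK KKK KKK KKK KKK KKK KKK KKK AW KKK WA XKA WA — and concatenate.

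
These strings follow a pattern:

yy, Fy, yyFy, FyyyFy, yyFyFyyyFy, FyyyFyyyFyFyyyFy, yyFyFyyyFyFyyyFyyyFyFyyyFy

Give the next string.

This is a Fibonacci-style word recurrence s(k) = s(k−2)·s(k−1): e.g. yy·Fy = yyFy.
The next term joins FyyyFyyyFyFyyyFy and yyFyFyyyFyFyyyFyyyFyFyyyFy.

FyyyFyyyFyFyyyFyyyFyFyyyFyFyyyFyyyFyFyyyFy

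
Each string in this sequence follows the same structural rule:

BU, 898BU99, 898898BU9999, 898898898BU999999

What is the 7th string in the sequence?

898898898898898898BU999999999999

Every step adds 898 to the front and 99 to the end of the previous string.
From 898898898BU999999, 3 further steps: 898898898BU999999 → 898898898898BU99999999 → 898898898898898BU9999999999 → (answer).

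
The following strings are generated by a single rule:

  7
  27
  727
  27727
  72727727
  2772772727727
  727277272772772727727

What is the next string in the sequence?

2772772727727727277272772772727727

This is a Fibonacci-style word recurrence s(k) = s(k−2)·s(k−1): e.g. 7·27 = 727.
So term 8 is 2772772727727·727277272772772727727.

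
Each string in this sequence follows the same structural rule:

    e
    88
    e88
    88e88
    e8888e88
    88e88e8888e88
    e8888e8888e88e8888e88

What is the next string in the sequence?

From term 3 onward, concatenate the second-to-last term with the last: e·88 = e88, 88·e88 = 88e88, …
So term 8 is 88e88e8888e88·e8888e8888e88e8888e88.

88e88e8888e88e8888e8888e88e8888e88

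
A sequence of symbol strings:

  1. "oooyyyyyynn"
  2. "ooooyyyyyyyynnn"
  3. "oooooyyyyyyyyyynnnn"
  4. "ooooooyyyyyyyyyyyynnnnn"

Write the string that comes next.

oooooooyyyyyyyyyyyyyynnnnnn

Reading off run lengths: o runs 3, 4, 5, 6; y runs 6, 8, 10, 12; n runs 2, 3, 4, 5 — each is linear in n, where the shown terms are n = 3, 4, 5, 6.
Setting n = 7 gives 7, 14, 6 characters in each block.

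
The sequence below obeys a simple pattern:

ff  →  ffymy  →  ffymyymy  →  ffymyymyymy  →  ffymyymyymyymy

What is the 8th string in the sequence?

Every step adds ymy to the end: s(k+1) = s(k)·ymy.
From ffymyymyymyymy, 3 further steps: ffymyymyymyymy → ffymyymyymyymyymy → ffymyymyymyymyymyymy → (answer).

ffymyymyymyymyymyymyymy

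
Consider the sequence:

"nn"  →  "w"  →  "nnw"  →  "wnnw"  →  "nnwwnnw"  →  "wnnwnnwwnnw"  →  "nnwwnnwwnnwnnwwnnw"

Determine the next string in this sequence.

wnnwnnwwnnwnnwwnnwwnnwnnwwnnw

This is a Fibonacci-style word recurrence s(k) = s(k−2)·s(k−1): e.g. nn·w = nnw.
So term 8 is wnnwnnwwnnw·nnwwnnwwnnwnnwwnnw.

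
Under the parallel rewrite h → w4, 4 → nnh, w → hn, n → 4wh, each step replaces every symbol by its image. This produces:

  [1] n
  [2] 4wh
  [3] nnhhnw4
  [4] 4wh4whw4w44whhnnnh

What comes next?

Replace each of the 18 characters of 4wh4whw4w44whhnnnh in place — nnh hn w4 nnh hn w4 hn nnh hn nnh nnh hn w4 w4 4wh 4wh 4wh w4 — and concatenate.

nnhhnw4nnhhnw4hnnnhhnnnhnnhhnw4w44wh4wh4whw4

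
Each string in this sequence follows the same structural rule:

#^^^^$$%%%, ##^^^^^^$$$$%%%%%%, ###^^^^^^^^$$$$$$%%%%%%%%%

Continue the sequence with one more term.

####^^^^^^^^^^$$$$$$$$%%%%%%%%%%%%

Reading off run lengths: # runs 1, 2, 3; ^ runs 4, 6, 8; $ runs 2, 4, 6; % runs 3, 6, 9 — each is linear in n (n = 1, 2, …).
For the next term, n = 4, so the run lengths are 4, 10, 8, 12.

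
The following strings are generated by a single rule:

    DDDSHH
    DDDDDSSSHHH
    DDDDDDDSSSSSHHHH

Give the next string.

DDDDDDDDDSSSSSSSHHHHH

Term n consists of 2n+1 D's, followed by 2n-1 S's, followed by n+1 H's (n = 1, 2, …).
At n = 4 the blocks have lengths 9, 7, 5.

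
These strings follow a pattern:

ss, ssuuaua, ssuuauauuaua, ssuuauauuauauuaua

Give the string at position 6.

ssuuauauuauauuauauuauauuaua

Each term is the previous one with uuaua appended.
From ssuuauauuauauuaua, 2 further steps: ssuuauauuauauuaua → ssuuauauuauauuauauuaua → (answer).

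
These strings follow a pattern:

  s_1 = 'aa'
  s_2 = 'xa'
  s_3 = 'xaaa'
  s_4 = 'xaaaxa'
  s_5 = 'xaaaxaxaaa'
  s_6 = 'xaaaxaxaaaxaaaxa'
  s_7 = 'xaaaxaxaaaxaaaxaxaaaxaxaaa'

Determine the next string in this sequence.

xaaaxaxaaaxaaaxaxaaaxaxaaaxaaaxaxaaaxaaaxa

From term 3 onward, concatenate the last term with the second-to-last: xa·aa = xaaa, xaaa·xa = xaaaxa, …
Continuing: xaaaxaxaaaxaaaxaxaaaxaxaaa · xaaaxaxaaaxaaaxa gives term 8.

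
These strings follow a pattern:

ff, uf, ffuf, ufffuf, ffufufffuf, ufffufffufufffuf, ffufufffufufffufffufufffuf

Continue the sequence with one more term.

Each term (from the third on) is the two preceding terms concatenated in order: term 3 = ff·uf = ffuf.
The next term joins ufffufffufufffuf and ffufufffufufffufffufufffuf.

ufffufffufufffufffufufffufufffufffufufffuf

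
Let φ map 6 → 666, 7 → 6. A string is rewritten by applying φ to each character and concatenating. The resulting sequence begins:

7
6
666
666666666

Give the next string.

666666666666666666666666666

Rewriting each symbol of 666666666: 6→666, 6→666, 6→666, 6→666, 6→666, 6→666, 6→666, 6→666, 6→666, which concatenates to 666 666 666 666 666 666 666 666 666.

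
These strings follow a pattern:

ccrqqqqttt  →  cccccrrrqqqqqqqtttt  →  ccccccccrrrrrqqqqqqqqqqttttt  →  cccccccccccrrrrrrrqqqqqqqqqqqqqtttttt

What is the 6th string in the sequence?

Term n consists of 3n-1 c's, followed by 2n-1 r's, followed by 3n+1 q's, followed by n+2 t's (n = 1, 2, …).
For term 6, n = 6, so the run lengths are 17, 11, 19, 8.

cccccccccccccccccrrrrrrrrrrrqqqqqqqqqqqqqqqqqqqtttttttt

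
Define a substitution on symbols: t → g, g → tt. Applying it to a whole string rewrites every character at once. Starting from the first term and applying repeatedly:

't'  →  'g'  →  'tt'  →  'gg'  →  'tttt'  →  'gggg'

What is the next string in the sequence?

tttttttt

Expanding gggg: g→tt, g→tt, g→tt, g→tt. Concatenated: tt tt tt tt.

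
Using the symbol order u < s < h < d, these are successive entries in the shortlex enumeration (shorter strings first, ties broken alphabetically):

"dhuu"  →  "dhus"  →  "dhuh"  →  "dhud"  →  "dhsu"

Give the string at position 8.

dhsd

Continuing the enumeration 3 steps past dhsu: dhsu → dhss → dhsh → (answer).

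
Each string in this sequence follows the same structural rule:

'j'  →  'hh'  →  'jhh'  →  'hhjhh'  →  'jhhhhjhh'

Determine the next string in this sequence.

hhjhhjhhhhjhh

Each term (from the third on) is the two preceding terms concatenated in order: term 3 = j·hh = jhh.
The next term joins hhjhh and jhhhhjhh.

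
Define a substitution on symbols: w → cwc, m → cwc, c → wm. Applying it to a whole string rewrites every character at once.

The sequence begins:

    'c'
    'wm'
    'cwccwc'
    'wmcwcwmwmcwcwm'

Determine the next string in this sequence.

Applying the rule to each of the 14 symbols of wmcwcwmwmcwcwm gives the pieces cwc cwc wm cwc wm cwc cwc cwc cwc wm cwc wm cwc cwc, which concatenate to the answer.

cwccwcwmcwcwmcwccwccwccwcwmcwcwmcwccwc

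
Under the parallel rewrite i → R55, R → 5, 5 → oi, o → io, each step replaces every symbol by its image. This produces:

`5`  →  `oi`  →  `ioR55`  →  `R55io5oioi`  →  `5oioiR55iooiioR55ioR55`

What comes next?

oiioR55ioR555oioiR55ioioR55R55io5oioiR55io5oioi

Applying the rule to each of the 22 symbols of 5oioiR55iooiioR55ioR55 gives the pieces oi io R55 io R55 5 oi oi R55 io io R55 R55 io 5 oi oi R55 io 5 oi oi, which concatenate to the answer.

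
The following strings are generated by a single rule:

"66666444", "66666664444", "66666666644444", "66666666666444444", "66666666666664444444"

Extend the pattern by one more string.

66666666666666644444444

Term n consists of 2n-1 6's, followed by n 4's, where the shown terms are n = 3, 4, 5, 6, 7.
For the next term, n = 8, so the run lengths are 15, 8.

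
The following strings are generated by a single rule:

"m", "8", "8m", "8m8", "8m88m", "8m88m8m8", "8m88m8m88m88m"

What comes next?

Each term (from the third on) is the previous term followed by the one before it: term 3 = 8·m = 8m.
The next term joins 8m88m8m88m88m and 8m88m8m8.

8m88m8m88m88m8m88m8m8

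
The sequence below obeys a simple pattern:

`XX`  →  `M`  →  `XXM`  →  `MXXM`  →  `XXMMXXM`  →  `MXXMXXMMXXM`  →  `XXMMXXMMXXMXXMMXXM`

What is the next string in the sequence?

MXXMXXMMXXMXXMMXXMMXXMXXMMXXM

Each term (from the third on) is the two preceding terms concatenated in order: term 3 = XX·M = XXM.
So term 8 is MXXMXXMMXXM·XXMMXXMMXXMXXMMXXM.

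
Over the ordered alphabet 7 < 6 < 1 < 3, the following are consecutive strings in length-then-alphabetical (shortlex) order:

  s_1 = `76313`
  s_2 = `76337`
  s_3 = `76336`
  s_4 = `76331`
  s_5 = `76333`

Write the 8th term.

Advancing 3 positions from 76333 through 76333 → 71777 → 71776 reaches term 8.

71771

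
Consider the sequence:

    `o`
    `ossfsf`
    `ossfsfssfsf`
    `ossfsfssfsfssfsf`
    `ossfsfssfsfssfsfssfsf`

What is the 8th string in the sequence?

Each term is the previous one with ssfsf appended.
From ossfsfssfsfssfsfssfsf, 3 further steps: ossfsfssfsfssfsfssfsf → ossfsfssfsfssfsfssfsfssfsf → ossfsfssfsfssfsfssfsfssfsfssfsf → (answer).

ossfsfssfsfssfsfssfsfssfsfssfsfssfsf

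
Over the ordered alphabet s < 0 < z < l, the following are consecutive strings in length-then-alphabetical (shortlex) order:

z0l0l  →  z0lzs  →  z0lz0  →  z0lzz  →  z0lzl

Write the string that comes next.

The successor of z0lzl increments the rightmost position that isn't already l and resets every position after it to s.

z0lls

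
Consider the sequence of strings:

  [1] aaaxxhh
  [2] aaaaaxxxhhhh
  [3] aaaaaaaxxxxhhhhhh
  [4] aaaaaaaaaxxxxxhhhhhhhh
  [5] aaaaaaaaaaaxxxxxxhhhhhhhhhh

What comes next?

aaaaaaaaaaaaaxxxxxxxhhhhhhhhhhhh

Reading off run lengths: a runs 3, 5, 7, 9, 11; x runs 2, 3, 4, 5, 6; h runs 2, 4, 6, 8, 10 — each is linear in n (n = 1, 2, …).
Setting n = 6 gives 13, 7, 12 characters in each block.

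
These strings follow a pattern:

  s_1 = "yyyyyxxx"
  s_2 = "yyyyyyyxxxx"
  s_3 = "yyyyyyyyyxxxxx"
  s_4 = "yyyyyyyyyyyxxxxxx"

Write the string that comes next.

The n-th term is 2n-1 y's then n x's, where the shown terms are n = 3, 4, 5, 6.
For the next term, n = 7, so the run lengths are 13, 7.

yyyyyyyyyyyyyxxxxxxx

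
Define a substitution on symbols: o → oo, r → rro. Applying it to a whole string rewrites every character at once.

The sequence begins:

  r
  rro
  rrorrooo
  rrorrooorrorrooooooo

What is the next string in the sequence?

Replace each of the 20 characters of rrorrooorrorrooooooo in place — rro rro oo rro rro oo oo oo rro rro oo rro rro oo oo oo oo oo oo oo — and concatenate.

rrorrooorrorrooooooorrorrooorrorrooooooooooooooo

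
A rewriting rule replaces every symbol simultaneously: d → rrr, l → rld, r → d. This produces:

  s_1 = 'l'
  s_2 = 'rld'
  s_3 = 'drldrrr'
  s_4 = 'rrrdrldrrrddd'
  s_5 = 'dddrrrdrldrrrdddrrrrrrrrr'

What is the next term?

Rewriting the 25 symbols of dddrrrdrldrrrdddrrrrrrrrr one by one yields rrr rrr rrr d d d rrr d rld rrr d d d rrr rrr rrr d d d d d d d d d; concatenated:

rrrrrrrrrdddrrrdrldrrrdddrrrrrrrrrddddddddd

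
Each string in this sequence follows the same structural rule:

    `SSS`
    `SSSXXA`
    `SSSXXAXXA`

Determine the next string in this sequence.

Every step adds XXA to the end: s(k+1) = s(k)·XXA.
Applying this once more to SSSXXAXXA:

SSSXXAXXAXXA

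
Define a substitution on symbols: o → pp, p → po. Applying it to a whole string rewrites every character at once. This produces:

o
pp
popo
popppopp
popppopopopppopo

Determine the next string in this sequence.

Applying the rule to each of the 16 symbols of popppopopopppopo gives the pieces po pp po po po pp po pp po pp po po po pp po pp, which concatenate to the answer.

popppopopopppopppopppopopopppopp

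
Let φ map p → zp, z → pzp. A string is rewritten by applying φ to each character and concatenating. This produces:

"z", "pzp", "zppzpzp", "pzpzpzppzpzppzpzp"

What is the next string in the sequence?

Rewriting the 17 symbols of pzpzpzppzpzppzpzp one by one yields zp pzp zp pzp zp pzp zp zp pzp zp pzp zp zp pzp zp pzp zp; concatenated:

zppzpzppzpzppzpzpzppzpzppzpzpzppzpzppzpzp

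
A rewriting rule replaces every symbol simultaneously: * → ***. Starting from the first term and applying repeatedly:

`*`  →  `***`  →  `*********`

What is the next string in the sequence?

***************************

Rewriting each symbol of *********: *→***, *→***, *→***, *→***, *→***, *→***, *→***, *→***, *→***, which concatenates to *** *** *** *** *** *** *** *** ***.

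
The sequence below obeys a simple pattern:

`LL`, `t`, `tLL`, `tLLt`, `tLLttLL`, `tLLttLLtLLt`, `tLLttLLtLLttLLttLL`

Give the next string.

From term 3 onward, concatenate the last term with the second-to-last: t·LL = tLL, tLL·t = tLLt, …
Continuing: tLLttLLtLLttLLttLL · tLLttLLtLLt gives term 8.

tLLttLLtLLttLLttLLtLLttLLtLLt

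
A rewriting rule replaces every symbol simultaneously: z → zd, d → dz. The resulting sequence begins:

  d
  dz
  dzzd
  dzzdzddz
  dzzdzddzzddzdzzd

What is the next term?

Applying the rule to each of the 16 symbols of dzzdzddzzddzdzzd gives the pieces dz zd zd dz zd dz dz zd zd dz dz zd dz zd zd dz, which concatenate to the answer.

dzzdzddzzddzdzzdzddzdzzddzzdzddz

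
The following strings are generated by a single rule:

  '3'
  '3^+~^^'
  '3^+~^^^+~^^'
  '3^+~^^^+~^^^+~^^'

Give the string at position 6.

Every step adds ^+~^^ to the end: s(k+1) = s(k)·^+~^^.
From 3^+~^^^+~^^^+~^^, 2 further steps: 3^+~^^^+~^^^+~^^ → 3^+~^^^+~^^^+~^^^+~^^ → (answer).

3^+~^^^+~^^^+~^^^+~^^^+~^^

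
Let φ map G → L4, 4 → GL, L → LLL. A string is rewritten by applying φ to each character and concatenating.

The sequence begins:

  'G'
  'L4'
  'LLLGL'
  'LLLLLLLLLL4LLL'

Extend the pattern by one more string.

LLLLLLLLLLLLLLLLLLLLLLLLLLLLLLGLLLLLLLLLL

φ(LLLLLLLLLL4LLL) expands symbol-by-symbol to LLL LLL LLL LLL LLL LLL LLL LLL LLL LLL GL LLL LLL LLL; joining the 14 pieces gives the next term.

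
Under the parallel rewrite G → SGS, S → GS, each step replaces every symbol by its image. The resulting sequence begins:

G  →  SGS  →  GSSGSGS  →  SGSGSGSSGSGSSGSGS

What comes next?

Rewriting the 17 symbols of SGSGSGSSGSGSSGSGS one by one yields GS SGS GS SGS GS SGS GS GS SGS GS SGS GS GS SGS GS SGS GS; concatenated:

GSSGSGSSGSGSSGSGSGSSGSGSSGSGSGSSGSGSSGSGS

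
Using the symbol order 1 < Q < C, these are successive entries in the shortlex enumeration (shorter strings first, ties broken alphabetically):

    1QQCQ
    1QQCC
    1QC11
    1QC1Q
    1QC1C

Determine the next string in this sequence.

Treat 1QC1C as a base-3 numeral over the given alphabet and add one, carrying through any trailing C's.

1QCQ1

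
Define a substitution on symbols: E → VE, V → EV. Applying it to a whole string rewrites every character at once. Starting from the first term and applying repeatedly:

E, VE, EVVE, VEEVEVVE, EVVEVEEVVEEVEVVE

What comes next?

Applying the rule to each of the 16 symbols of EVVEVEEVVEEVEVVE gives the pieces VE EV EV VE EV VE VE EV EV VE VE EV VE EV EV VE, which concatenate to the answer.

VEEVEVVEEVVEVEEVEVVEVEEVVEEVEVVE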